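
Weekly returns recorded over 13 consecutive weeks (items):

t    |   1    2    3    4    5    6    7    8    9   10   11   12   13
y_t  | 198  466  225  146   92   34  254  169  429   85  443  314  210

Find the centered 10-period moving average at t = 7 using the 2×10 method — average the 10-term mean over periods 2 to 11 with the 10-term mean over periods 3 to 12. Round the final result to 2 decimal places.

226.70

Sum over 2–11: 466 + 225 + 146 + 92 + 34 + 254 + 169 + 429 + 85 + 443 = 2343
Sum over 3–12: 225 + 146 + 92 + 34 + 254 + 169 + 429 + 85 + 443 + 314 = 2191
CMA at t=7 = (2343 + 2191) / (2·10) = 4534 / 20 = 226.70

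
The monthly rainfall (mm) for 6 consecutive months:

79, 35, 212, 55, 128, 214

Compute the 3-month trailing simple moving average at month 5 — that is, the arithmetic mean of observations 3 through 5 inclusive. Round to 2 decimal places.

131.67

Sum of periods 3–5: 212 + 55 + 128 = 395
Divide by 3: 395 / 3 = 131.67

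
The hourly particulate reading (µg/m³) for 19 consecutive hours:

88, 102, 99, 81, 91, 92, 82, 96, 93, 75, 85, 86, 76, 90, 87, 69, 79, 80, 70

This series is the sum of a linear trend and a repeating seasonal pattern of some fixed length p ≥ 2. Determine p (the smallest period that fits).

6

First differences y_{t+1} − y_t: 14, -3, -18, 10, 1, -10, 14, -3, -18, 10, 1, -10, 14, -3, …
The difference pattern repeats every 6 terms and not for any smaller step, so p = 6.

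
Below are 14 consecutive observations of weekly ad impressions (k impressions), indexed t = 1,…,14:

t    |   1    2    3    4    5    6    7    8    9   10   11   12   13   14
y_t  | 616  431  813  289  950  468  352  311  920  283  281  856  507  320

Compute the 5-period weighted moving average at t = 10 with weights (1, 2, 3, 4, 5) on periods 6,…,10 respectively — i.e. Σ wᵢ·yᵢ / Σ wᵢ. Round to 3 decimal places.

480.000

Weighted sum: 1·468 + 2·352 + 3·311 + 4·920 + 5·283 = 468 + 704 + 933 + 3680 + 1415 = 7200
Weight total: 1 + 2 + 3 + 4 + 5 = 15
WMA = 7200 / 15 = 480.000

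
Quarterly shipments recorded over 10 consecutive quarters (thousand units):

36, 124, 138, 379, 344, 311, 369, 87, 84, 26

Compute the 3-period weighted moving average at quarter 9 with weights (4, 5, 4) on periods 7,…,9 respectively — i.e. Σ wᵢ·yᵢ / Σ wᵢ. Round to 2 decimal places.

Weighted sum: 4·369 + 5·87 + 4·84 = 1476 + 435 + 336 = 2247
Weight total: 4 + 5 + 4 = 13
WMA = 2247 / 13 = 172.85

172.85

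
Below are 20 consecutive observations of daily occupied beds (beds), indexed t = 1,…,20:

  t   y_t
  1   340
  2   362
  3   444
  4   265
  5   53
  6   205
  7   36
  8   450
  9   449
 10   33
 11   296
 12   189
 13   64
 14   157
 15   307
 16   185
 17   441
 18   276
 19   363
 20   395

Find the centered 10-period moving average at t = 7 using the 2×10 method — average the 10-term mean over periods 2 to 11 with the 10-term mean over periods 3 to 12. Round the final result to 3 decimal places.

Sum over 2–11: 362 + 444 + 265 + 53 + 205 + 36 + 450 + 449 + 33 + 296 = 2593
Sum over 3–12: 444 + 265 + 53 + 205 + 36 + 450 + 449 + 33 + 296 + 189 = 2420
CMA at t=7 = (2593 + 2420) / (2·10) = 5013 / 20 = 250.650

250.650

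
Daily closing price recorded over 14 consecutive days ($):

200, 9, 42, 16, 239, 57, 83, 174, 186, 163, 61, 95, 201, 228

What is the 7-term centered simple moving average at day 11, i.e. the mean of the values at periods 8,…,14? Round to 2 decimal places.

Sum of periods 8–14: 174 + 186 + 163 + 61 + 95 + 201 + 228 = 1108
Divide by 7: 1108 / 7 = 158.29

158.29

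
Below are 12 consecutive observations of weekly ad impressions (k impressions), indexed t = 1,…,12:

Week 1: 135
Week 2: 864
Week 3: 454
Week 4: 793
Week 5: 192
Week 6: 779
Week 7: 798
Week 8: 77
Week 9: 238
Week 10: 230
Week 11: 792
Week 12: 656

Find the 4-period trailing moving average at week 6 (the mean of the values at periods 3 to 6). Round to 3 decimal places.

Sum of periods 3–6: 454 + 793 + 192 + 779 = 2218
Divide by 4: 2218 / 4 = 554.500

554.500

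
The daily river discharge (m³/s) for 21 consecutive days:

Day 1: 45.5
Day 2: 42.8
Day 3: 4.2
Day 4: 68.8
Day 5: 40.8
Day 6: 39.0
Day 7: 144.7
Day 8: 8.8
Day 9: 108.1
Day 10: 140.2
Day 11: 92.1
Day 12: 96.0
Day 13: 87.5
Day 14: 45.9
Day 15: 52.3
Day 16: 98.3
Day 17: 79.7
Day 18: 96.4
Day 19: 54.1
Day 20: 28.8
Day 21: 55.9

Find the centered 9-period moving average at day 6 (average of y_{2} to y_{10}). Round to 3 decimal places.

Sum of periods 2–10: 42.8 + 4.2 + 68.8 + 40.8 + 39.0 + 144.7 + 8.8 + 108.1 + 140.2 = 597.4
Divide by 9: 597.4 / 9 = 66.378

66.378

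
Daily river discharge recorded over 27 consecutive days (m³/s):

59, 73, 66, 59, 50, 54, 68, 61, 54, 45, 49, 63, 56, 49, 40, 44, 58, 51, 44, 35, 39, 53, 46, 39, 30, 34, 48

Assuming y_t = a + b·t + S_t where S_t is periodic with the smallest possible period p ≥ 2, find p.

First differences y_{t+1} − y_t: 14, -7, -7, -9, 4, 14, -7, -7, -9, 4, 14, -7, …
The difference pattern repeats every 5 terms and not for any smaller step, so p = 5.

5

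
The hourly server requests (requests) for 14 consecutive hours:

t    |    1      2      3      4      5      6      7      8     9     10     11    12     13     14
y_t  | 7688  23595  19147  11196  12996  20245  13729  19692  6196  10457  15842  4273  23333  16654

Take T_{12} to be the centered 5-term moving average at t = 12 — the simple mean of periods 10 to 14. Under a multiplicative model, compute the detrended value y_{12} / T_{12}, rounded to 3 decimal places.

Trend T_12 = (10457 + 15842 + 4273 + 23333 + 16654) / 5 = 70559/5 = 14111.80000
Ratio to trend: 4273 / 14111.80000 = 0.303

0.303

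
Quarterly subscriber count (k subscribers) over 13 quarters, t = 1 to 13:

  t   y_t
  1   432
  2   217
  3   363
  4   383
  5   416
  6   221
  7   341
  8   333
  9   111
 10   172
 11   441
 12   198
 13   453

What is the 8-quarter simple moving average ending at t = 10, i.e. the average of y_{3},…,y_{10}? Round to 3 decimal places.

292.500

Sum of periods 3–10: 363 + 383 + 416 + 221 + 341 + 333 + 111 + 172 = 2340
Divide by 8: 2340 / 8 = 292.500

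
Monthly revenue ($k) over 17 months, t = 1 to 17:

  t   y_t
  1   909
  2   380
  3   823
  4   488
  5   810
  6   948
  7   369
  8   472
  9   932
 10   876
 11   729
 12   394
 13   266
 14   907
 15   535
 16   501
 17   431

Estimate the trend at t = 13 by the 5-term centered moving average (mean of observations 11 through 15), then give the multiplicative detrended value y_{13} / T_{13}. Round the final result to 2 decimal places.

0.47

Trend T_13 = (729 + 394 + 266 + 907 + 535) / 5 = 2831/5 = 566.2000
Ratio to trend: 266 / 566.2000 = 0.47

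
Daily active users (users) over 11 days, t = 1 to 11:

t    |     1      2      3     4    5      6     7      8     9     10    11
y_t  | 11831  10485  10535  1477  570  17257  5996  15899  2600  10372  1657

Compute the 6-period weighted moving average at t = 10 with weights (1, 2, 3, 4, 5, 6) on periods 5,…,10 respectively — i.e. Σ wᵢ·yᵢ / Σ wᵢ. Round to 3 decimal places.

Weighted sum: 1·570 + 2·17257 + 3·5996 + 4·15899 + 5·2600 + 6·10372 = 570 + 34514 + 17988 + 63596 + 13000 + 62232 = 191900
Weight total: 1 + 2 + 3 + 4 + 5 + 6 = 21
WMA = 191900 / 21 = 9138.095

9138.095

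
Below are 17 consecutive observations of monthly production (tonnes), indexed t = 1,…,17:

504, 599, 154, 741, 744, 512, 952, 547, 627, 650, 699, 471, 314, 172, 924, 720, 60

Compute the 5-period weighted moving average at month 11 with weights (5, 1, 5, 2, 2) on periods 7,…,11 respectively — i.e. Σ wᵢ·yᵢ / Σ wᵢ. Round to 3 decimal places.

742.667

Weighted sum: 5·952 + 1·547 + 5·627 + 2·650 + 2·699 = 4760 + 547 + 3135 + 1300 + 1398 = 11140
Weight total: 5 + 1 + 5 + 2 + 2 = 15
WMA = 11140 / 15 = 742.667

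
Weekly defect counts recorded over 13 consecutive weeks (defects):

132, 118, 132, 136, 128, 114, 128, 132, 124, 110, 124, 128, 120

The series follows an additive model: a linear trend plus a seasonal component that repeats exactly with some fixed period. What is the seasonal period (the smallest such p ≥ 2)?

First differences y_{t+1} − y_t: -14, 14, 4, -8, -14, 14, 4, -8, -14, 14, …
The difference pattern repeats every 4 terms and not for any smaller step, so p = 4.

4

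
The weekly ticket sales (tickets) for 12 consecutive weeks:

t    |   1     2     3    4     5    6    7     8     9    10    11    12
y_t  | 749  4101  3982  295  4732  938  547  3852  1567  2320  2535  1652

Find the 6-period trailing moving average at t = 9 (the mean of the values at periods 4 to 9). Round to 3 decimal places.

1988.500

Sum of periods 4–9: 295 + 4732 + 938 + 547 + 3852 + 1567 = 11931
Divide by 6: 11931 / 6 = 1988.500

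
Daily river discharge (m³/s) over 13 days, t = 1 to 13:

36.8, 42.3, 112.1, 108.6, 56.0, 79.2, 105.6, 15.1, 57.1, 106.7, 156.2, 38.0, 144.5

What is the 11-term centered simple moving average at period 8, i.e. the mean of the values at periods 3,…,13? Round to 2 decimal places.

Sum of periods 3–13: 112.1 + 108.6 + 56.0 + 79.2 + 105.6 + 15.1 + 57.1 + 106.7 + 156.2 + 38.0 + 144.5 = 979.1
Divide by 11: 979.1 / 11 = 89.01

89.01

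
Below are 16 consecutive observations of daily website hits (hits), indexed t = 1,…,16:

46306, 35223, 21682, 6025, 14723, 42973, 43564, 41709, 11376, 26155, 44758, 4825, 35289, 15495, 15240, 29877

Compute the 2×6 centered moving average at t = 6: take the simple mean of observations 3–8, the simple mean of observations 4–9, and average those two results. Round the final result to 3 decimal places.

Sum over 3–8: 21682 + 6025 + 14723 + 42973 + 43564 + 41709 = 170676
Sum over 4–9: 6025 + 14723 + 42973 + 43564 + 41709 + 11376 = 160370
CMA at t=6 = (170676 + 160370) / (2·6) = 331046 / 12 = 27587.167

27587.167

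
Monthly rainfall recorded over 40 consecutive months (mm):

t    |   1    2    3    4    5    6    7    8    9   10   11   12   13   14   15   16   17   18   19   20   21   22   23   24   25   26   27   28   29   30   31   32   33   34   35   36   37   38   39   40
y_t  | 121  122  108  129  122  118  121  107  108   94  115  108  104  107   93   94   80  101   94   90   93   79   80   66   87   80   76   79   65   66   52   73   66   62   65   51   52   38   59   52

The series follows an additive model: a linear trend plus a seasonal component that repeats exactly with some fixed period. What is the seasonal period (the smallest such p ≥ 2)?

7

First differences y_{t+1} − y_t: 1, -14, 21, -7, -4, 3, -14, 1, -14, 21, -7, -4, 3, -14, 1, -14, …
The difference pattern repeats every 7 terms and not for any smaller step, so p = 7.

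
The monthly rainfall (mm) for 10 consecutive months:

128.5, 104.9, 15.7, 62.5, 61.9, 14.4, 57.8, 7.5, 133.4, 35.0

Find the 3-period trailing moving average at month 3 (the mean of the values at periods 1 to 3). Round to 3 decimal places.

Sum of periods 1–3: 128.5 + 104.9 + 15.7 = 249.1
Divide by 3: 249.1 / 3 = 83.033

83.033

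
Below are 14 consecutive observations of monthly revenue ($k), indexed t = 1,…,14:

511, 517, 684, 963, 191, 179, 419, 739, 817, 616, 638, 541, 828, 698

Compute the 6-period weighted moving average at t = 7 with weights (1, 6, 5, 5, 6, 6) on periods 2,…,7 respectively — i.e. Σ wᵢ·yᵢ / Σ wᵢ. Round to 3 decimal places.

482.034

Weighted sum: 1·517 + 6·684 + 5·963 + 5·191 + 6·179 + 6·419 = 517 + 4104 + 4815 + 955 + 1074 + 2514 = 13979
Weight total: 1 + 6 + 5 + 5 + 6 + 6 = 29
WMA = 13979 / 29 = 482.034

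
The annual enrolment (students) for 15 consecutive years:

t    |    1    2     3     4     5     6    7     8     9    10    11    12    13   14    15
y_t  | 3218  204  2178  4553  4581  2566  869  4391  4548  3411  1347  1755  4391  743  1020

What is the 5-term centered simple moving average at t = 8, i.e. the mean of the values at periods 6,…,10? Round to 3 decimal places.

Sum of periods 6–10: 2566 + 869 + 4391 + 4548 + 3411 = 15785
Divide by 5: 15785 / 5 = 3157.000

3157.000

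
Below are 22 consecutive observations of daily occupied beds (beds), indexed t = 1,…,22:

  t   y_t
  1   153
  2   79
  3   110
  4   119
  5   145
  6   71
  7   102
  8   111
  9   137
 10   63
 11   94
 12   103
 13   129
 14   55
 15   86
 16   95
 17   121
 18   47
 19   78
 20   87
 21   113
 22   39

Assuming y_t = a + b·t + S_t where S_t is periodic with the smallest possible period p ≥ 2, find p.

First differences y_{t+1} − y_t: -74, 31, 9, 26, -74, 31, 9, 26, -74, 31, …
The difference pattern repeats every 4 terms and not for any smaller step, so p = 4.

4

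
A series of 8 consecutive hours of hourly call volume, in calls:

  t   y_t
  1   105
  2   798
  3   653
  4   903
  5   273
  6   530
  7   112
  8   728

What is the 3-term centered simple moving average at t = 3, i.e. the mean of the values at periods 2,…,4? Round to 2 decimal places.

784.67

Sum of periods 2–4: 798 + 653 + 903 = 2354
Divide by 3: 2354 / 3 = 784.67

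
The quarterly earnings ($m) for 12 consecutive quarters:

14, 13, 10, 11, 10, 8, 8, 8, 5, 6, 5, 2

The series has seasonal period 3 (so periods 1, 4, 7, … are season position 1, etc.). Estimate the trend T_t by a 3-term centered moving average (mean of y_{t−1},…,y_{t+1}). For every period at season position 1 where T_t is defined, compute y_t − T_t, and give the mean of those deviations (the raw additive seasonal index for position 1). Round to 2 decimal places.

Season position 1 occurs at t = 4, 7, 10 (where T_t is defined).
t=4: T_4 = 10.3333; y_4 − T_4 = 11 − 10.3333 = 0.6667
t=7: T_7 = 8.0000; y_7 − T_7 = 8 − 8.0000 = 0.0000
t=10: T_10 = 5.3333; y_10 − T_10 = 6 − 5.3333 = 0.6667
Mean deviation: (0.6667 + 0.0000 + 0.6667) / 3 = 0.44

0.44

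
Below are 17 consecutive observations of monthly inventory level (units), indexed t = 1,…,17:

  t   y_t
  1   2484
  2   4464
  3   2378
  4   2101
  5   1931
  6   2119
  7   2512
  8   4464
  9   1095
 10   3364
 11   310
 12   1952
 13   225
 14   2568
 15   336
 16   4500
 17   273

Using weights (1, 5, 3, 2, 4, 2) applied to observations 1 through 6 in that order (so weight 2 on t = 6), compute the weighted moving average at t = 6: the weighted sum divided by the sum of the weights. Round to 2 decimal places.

Weighted sum: 1·2484 + 5·4464 + 3·2378 + 2·2101 + 4·1931 + 2·2119 = 2484 + 22320 + 7134 + 4202 + 7724 + 4238 = 48102
Weight total: 1 + 5 + 3 + 2 + 4 + 2 = 17
WMA = 48102 / 17 = 2829.53

2829.53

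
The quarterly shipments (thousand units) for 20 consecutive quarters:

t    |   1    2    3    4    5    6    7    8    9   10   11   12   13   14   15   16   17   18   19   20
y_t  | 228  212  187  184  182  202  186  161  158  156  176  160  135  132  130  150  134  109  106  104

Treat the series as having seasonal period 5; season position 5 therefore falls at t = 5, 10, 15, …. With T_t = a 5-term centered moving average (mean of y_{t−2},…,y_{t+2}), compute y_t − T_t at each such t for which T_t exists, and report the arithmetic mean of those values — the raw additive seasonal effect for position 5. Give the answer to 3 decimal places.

Season position 5 occurs at t = 5, 10, 15 (where T_t is defined).
t=5: T_5 = 188.20000; y_5 − T_5 = 182 − 188.20000 = -6.20000
t=10: T_10 = 162.20000; y_10 − T_10 = 156 − 162.20000 = -6.20000
t=15: T_15 = 136.20000; y_15 − T_15 = 130 − 136.20000 = -6.20000
Mean deviation: (-6.20000 + -6.20000 + -6.20000) / 3 = -6.200

-6.200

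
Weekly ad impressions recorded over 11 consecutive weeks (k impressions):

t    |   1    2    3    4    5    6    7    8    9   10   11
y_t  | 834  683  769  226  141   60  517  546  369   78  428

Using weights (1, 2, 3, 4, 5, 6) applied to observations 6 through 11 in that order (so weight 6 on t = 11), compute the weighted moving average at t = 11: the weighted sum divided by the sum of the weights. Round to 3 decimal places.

341.238

Weighted sum: 1·60 + 2·517 + 3·546 + 4·369 + 5·78 + 6·428 = 60 + 1034 + 1638 + 1476 + 390 + 2568 = 7166
Weight total: 1 + 2 + 3 + 4 + 5 + 6 = 21
WMA = 7166 / 21 = 341.238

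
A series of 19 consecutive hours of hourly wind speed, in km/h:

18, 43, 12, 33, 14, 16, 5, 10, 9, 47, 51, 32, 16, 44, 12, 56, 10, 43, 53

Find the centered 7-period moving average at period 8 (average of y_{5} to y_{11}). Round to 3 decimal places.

Sum of periods 5–11: 14 + 16 + 5 + 10 + 9 + 47 + 51 = 152
Divide by 7: 152 / 7 = 21.714

21.714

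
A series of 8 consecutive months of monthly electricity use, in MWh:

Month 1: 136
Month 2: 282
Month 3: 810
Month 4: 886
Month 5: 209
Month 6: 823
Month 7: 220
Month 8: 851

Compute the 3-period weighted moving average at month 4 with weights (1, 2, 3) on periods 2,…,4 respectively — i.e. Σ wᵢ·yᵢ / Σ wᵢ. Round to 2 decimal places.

760.00

Weighted sum: 1·282 + 2·810 + 3·886 = 282 + 1620 + 2658 = 4560
Weight total: 1 + 2 + 3 = 6
WMA = 4560 / 6 = 760.00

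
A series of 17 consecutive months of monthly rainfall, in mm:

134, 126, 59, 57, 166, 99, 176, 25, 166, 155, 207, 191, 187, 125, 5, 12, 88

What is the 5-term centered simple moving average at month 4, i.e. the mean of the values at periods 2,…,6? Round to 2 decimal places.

101.40

Sum of periods 2–6: 126 + 59 + 57 + 166 + 99 = 507
Divide by 5: 507 / 5 = 101.40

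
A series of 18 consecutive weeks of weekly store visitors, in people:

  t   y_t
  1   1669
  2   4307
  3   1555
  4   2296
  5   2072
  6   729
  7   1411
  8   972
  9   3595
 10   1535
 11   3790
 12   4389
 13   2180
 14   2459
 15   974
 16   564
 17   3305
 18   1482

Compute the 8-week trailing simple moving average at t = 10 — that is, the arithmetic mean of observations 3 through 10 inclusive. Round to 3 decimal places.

Sum of periods 3–10: 1555 + 2296 + 2072 + 729 + 1411 + 972 + 3595 + 1535 = 14165
Divide by 8: 14165 / 8 = 1770.625

1770.625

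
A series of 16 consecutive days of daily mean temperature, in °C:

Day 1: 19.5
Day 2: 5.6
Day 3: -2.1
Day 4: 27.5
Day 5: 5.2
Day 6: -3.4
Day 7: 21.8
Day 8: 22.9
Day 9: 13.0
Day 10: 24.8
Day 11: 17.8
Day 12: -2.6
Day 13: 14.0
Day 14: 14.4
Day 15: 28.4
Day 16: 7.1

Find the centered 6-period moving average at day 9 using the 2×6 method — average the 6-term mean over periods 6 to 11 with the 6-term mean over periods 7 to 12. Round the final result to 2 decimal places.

Sum over 6–11: (-3.4) + 21.8 + 22.9 + 13.0 + 24.8 + 17.8 = 96.9
Sum over 7–12: 21.8 + 22.9 + 13.0 + 24.8 + 17.8 + (-2.6) = 97.7
CMA at t=9 = (96.9 + 97.7) / (2·6) = 194.6 / 12 = 16.22

16.22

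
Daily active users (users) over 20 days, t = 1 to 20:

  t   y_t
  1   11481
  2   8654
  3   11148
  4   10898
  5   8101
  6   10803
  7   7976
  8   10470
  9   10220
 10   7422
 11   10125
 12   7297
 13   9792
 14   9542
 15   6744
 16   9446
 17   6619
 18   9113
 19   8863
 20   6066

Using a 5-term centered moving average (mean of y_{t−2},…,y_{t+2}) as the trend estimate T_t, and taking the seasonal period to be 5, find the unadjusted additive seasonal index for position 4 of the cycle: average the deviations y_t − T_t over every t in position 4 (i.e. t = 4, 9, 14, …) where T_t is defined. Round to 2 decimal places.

Season position 4 occurs at t = 4, 9, 14 (where T_t is defined).
t=4: T_4 = 9920.8000; y_4 − T_4 = 10898 − 9920.8000 = 977.2000
t=9: T_9 = 9242.6000; y_9 − T_9 = 10220 − 9242.6000 = 977.4000
t=14: T_14 = 8564.2000; y_14 − T_14 = 9542 − 8564.2000 = 977.8000
Mean deviation: (977.2000 + 977.4000 + 977.8000) / 3 = 977.47

977.47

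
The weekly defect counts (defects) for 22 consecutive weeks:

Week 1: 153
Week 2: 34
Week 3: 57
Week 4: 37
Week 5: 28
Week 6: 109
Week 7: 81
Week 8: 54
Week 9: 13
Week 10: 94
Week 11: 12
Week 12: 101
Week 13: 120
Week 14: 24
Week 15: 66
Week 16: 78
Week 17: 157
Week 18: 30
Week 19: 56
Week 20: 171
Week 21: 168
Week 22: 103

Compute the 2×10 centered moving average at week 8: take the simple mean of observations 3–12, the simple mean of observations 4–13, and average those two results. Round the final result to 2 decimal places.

Sum over 3–12: 57 + 37 + 28 + 109 + 81 + 54 + 13 + 94 + 12 + 101 = 586
Sum over 4–13: 37 + 28 + 109 + 81 + 54 + 13 + 94 + 12 + 101 + 120 = 649
CMA at t=8 = (586 + 649) / (2·10) = 1235 / 20 = 61.75

61.75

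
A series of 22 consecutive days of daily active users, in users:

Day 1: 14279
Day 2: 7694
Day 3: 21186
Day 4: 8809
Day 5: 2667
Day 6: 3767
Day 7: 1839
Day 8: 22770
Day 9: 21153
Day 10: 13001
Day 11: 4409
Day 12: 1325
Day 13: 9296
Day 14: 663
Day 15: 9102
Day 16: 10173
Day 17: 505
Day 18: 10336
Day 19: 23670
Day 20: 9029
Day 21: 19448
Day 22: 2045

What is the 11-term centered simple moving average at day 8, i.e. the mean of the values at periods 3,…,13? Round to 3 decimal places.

10020.182

Sum of periods 3–13: 21186 + 8809 + 2667 + 3767 + 1839 + 22770 + 21153 + 13001 + 4409 + 1325 + 9296 = 110222
Divide by 11: 110222 / 11 = 10020.182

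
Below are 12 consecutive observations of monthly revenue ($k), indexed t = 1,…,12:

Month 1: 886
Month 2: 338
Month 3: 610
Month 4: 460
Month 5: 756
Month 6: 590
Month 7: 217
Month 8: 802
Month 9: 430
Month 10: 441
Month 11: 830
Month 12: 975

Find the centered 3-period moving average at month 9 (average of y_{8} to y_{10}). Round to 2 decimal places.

Sum of periods 8–10: 802 + 430 + 441 = 1673
Divide by 3: 1673 / 3 = 557.67

557.67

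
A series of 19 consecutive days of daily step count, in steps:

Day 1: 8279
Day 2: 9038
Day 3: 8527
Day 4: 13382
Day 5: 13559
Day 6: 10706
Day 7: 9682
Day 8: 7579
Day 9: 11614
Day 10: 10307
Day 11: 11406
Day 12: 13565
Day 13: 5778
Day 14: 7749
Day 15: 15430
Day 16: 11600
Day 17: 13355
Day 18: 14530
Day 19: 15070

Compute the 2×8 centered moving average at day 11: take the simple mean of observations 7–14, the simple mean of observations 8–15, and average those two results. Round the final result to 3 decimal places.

10069.250

Sum over 7–14: 9682 + 7579 + 11614 + 10307 + 11406 + 13565 + 5778 + 7749 = 77680
Sum over 8–15: 7579 + 11614 + 10307 + 11406 + 13565 + 5778 + 7749 + 15430 = 83428
CMA at t=11 = (77680 + 83428) / (2·8) = 161108 / 16 = 10069.250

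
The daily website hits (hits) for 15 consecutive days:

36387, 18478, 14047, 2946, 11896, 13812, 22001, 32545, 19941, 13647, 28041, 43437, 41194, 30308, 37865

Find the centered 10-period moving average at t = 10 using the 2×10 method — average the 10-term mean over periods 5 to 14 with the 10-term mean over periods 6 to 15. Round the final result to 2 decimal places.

Sum over 5–14: 11896 + 13812 + 22001 + 32545 + 19941 + 13647 + 28041 + 43437 + 41194 + 30308 = 256822
Sum over 6–15: 13812 + 22001 + 32545 + 19941 + 13647 + 28041 + 43437 + 41194 + 30308 + 37865 = 282791
CMA at t=10 = (256822 + 282791) / (2·10) = 539613 / 20 = 26980.65

26980.65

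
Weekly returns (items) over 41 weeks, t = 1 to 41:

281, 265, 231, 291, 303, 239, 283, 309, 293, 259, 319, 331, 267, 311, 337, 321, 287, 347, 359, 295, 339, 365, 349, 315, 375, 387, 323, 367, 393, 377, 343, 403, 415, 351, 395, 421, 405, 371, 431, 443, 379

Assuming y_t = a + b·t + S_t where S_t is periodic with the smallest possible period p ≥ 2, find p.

7

First differences y_{t+1} − y_t: -16, -34, 60, 12, -64, 44, 26, -16, -34, 60, 12, -64, 44, 26, -16, -34, …
The difference pattern repeats every 7 terms and not for any smaller step, so p = 7.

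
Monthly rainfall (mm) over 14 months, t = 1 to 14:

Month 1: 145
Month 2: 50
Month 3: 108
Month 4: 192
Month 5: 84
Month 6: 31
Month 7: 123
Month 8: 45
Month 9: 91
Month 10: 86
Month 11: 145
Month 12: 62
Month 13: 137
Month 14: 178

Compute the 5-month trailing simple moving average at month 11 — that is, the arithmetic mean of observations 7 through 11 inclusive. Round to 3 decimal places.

98.000

Sum of periods 7–11: 123 + 45 + 91 + 86 + 145 = 490
Divide by 5: 490 / 5 = 98.000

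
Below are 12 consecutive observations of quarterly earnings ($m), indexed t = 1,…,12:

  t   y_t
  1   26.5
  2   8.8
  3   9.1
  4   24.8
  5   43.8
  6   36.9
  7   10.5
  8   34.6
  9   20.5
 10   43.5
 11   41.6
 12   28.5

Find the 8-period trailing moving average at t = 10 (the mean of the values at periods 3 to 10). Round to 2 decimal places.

Sum of periods 3–10: 9.1 + 24.8 + 43.8 + 36.9 + 10.5 + 34.6 + 20.5 + 43.5 = 223.7
Divide by 8: 223.7 / 8 = 27.96

27.96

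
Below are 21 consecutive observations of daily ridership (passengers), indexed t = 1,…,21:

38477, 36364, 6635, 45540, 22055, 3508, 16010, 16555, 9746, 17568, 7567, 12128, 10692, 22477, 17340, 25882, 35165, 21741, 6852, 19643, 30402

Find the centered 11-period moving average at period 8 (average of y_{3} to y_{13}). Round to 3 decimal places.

Sum of periods 3–13: 6635 + 45540 + 22055 + 3508 + 16010 + 16555 + 9746 + 17568 + 7567 + 12128 + 10692 = 168004
Divide by 11: 168004 / 11 = 15273.091

15273.091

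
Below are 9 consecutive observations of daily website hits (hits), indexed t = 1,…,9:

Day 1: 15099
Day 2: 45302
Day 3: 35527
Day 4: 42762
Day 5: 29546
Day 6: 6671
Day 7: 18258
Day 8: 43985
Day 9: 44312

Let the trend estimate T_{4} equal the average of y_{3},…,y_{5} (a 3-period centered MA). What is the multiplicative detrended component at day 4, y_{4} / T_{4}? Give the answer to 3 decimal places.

1.190

Trend T_4 = (35527 + 42762 + 29546) / 3 = 107835/3 = 35945.00000
Ratio to trend: 42762 / 35945.00000 = 1.190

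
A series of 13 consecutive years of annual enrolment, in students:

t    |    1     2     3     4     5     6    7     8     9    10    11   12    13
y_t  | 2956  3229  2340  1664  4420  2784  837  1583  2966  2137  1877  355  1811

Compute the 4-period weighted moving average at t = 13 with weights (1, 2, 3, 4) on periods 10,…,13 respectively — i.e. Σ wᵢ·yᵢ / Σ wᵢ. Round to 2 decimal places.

Weighted sum: 1·2137 + 2·1877 + 3·355 + 4·1811 = 2137 + 3754 + 1065 + 7244 = 14200
Weight total: 1 + 2 + 3 + 4 = 10
WMA = 14200 / 10 = 1420.00

1420.00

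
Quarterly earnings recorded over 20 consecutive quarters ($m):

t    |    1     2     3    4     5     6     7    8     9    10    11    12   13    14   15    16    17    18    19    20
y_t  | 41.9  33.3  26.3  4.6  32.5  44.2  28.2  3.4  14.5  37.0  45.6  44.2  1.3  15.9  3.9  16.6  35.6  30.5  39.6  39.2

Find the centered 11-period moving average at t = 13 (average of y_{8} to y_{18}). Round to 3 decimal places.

Sum of periods 8–18: 3.4 + 14.5 + 37.0 + 45.6 + 44.2 + 1.3 + 15.9 + 3.9 + 16.6 + 35.6 + 30.5 = 248.5
Divide by 11: 248.5 / 11 = 22.591

22.591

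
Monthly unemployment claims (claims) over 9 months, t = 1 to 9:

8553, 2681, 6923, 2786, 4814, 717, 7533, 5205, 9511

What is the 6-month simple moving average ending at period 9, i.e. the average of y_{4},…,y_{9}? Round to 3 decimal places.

5094.333

Sum of periods 4–9: 2786 + 4814 + 717 + 7533 + 5205 + 9511 = 30566
Divide by 6: 30566 / 6 = 5094.333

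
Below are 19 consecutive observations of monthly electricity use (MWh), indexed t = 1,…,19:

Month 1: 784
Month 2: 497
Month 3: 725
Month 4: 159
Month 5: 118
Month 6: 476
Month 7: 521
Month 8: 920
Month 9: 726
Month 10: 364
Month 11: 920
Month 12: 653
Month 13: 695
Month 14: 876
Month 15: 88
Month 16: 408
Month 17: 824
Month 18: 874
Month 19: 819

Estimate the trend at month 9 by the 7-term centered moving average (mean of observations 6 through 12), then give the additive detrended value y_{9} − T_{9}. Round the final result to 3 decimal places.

Trend T_9 = (476 + 521 + 920 + 726 + 364 + 920 + 653) / 7 = 4580/7 = 654.28571
Detrended value: 726 − 654.28571 = 71.714

71.714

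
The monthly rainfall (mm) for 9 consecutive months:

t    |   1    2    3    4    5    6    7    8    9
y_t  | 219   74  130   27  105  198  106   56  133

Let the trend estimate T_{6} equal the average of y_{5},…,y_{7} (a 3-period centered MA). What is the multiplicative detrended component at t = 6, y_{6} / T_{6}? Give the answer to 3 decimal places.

Trend T_6 = (105 + 198 + 106) / 3 = 409/3 = 136.33333
Ratio to trend: 198 / 136.33333 = 1.452

1.452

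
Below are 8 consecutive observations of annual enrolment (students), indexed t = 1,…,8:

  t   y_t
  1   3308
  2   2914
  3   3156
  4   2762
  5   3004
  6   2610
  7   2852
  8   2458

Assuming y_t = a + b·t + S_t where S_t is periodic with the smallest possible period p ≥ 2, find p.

2

First differences y_{t+1} − y_t: -394, 242, -394, 242, -394, 242, …
The difference pattern repeats every 2 terms and not for any smaller step, so p = 2.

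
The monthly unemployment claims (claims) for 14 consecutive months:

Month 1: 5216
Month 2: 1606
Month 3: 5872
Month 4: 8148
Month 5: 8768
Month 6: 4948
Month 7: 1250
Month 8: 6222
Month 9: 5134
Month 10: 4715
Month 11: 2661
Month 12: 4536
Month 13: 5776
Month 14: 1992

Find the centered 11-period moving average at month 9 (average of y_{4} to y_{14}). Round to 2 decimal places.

Sum of periods 4–14: 8148 + 8768 + 4948 + 1250 + 6222 + 5134 + 4715 + 2661 + 4536 + 5776 + 1992 = 54150
Divide by 11: 54150 / 11 = 4922.73

4922.73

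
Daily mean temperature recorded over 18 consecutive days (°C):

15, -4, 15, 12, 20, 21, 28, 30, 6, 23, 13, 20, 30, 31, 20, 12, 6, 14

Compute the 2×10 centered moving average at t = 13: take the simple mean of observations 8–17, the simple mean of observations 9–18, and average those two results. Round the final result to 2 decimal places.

Sum over 8–17: 30 + 6 + 23 + 13 + 20 + 30 + 31 + 20 + 12 + 6 = 191
Sum over 9–18: 6 + 23 + 13 + 20 + 30 + 31 + 20 + 12 + 6 + 14 = 175
CMA at t=13 = (191 + 175) / (2·10) = 366 / 20 = 18.30

18.30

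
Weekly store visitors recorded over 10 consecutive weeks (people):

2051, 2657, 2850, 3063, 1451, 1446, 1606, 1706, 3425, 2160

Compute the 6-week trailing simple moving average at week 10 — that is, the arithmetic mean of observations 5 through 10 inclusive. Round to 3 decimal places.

1965.667

Sum of periods 5–10: 1451 + 1446 + 1606 + 1706 + 3425 + 2160 = 11794
Divide by 6: 11794 / 6 = 1965.667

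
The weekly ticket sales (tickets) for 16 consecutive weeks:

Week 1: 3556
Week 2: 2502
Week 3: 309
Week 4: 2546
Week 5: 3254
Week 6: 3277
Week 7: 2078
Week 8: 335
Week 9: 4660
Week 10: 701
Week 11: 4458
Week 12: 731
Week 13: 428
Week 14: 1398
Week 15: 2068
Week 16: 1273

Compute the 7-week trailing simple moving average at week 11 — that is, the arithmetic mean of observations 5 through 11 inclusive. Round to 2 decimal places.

2680.43

Sum of periods 5–11: 3254 + 3277 + 2078 + 335 + 4660 + 701 + 4458 = 18763
Divide by 7: 18763 / 7 = 2680.43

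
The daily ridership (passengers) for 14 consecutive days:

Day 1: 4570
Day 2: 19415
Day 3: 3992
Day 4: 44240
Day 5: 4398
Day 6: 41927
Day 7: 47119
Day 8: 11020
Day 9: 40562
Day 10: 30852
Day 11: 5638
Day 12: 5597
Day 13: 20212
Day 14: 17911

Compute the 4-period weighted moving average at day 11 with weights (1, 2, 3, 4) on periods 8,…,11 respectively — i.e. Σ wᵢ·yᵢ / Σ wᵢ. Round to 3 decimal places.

Weighted sum: 1·11020 + 2·40562 + 3·30852 + 4·5638 = 11020 + 81124 + 92556 + 22552 = 207252
Weight total: 1 + 2 + 3 + 4 = 10
WMA = 207252 / 10 = 20725.200

20725.200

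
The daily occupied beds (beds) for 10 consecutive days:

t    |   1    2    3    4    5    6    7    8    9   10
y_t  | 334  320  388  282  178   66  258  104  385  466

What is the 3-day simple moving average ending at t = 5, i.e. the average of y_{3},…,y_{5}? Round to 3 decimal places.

282.667

Sum of periods 3–5: 388 + 282 + 178 = 848
Divide by 3: 848 / 3 = 282.667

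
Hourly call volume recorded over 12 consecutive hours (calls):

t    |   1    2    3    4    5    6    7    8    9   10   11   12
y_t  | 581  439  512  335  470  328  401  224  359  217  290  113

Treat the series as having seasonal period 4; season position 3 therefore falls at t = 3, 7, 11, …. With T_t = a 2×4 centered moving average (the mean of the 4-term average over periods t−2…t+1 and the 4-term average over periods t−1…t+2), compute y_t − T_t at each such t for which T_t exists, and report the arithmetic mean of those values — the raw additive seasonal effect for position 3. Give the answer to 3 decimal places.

59.125

Season position 3 occurs at t = 3, 7 (where T_t is defined).
t=3: T_3 = 452.87500; y_3 − T_3 = 512 − 452.87500 = 59.12500
t=7: T_7 = 341.87500; y_7 − T_7 = 401 − 341.87500 = 59.12500
Mean deviation: (59.12500 + 59.12500) / 2 = 59.125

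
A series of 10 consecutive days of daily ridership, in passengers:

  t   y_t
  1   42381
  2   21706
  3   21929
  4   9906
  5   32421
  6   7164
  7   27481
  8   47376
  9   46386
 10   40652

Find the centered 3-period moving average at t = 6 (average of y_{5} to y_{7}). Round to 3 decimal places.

22355.333

Sum of periods 5–7: 32421 + 7164 + 27481 = 67066
Divide by 3: 67066 / 3 = 22355.333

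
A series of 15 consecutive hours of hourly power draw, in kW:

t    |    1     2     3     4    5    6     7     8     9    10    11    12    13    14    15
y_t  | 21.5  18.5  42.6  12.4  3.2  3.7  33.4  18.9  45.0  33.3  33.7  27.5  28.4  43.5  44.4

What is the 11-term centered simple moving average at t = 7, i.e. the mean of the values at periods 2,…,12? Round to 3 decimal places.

24.745

Sum of periods 2–12: 18.5 + 42.6 + 12.4 + 3.2 + 3.7 + 33.4 + 18.9 + 45.0 + 33.3 + 33.7 + 27.5 = 272.2
Divide by 11: 272.2 / 11 = 24.745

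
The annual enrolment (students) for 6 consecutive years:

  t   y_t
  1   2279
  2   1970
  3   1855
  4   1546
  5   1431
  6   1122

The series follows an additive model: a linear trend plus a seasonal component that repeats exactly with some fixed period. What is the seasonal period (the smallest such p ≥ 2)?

2

First differences y_{t+1} − y_t: -309, -115, -309, -115, -309, …
The difference pattern repeats every 2 terms and not for any smaller step, so p = 2.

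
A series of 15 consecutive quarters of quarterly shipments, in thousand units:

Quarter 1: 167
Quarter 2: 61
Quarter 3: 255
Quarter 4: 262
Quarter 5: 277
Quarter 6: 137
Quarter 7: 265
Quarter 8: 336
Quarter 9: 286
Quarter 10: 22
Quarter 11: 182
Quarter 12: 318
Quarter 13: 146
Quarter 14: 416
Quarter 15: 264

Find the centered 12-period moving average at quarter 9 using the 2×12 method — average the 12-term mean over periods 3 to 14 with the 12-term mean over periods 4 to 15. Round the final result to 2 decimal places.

Sum over 3–14: 255 + 262 + 277 + 137 + 265 + 336 + 286 + 22 + 182 + 318 + 146 + 416 = 2902
Sum over 4–15: 262 + 277 + 137 + 265 + 336 + 286 + 22 + 182 + 318 + 146 + 416 + 264 = 2911
CMA at t=9 = (2902 + 2911) / (2·12) = 5813 / 24 = 242.21

242.21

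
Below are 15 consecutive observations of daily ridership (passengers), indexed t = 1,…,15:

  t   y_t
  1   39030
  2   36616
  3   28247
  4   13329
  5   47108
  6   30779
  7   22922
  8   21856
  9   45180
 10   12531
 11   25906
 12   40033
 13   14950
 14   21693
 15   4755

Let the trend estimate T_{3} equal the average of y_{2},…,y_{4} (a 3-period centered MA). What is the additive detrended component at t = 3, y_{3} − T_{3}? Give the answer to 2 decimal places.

2183.00

Trend T_3 = (36616 + 28247 + 13329) / 3 = 78192/3 = 26064.0000
Detrended value: 28247 − 26064.0000 = 2183.00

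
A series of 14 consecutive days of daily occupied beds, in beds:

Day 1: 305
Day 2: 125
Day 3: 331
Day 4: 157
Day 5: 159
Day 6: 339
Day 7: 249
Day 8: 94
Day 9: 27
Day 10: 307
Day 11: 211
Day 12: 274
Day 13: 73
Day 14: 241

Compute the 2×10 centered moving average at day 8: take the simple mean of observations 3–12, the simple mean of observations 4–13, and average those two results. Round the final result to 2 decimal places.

Sum over 3–12: 331 + 157 + 159 + 339 + 249 + 94 + 27 + 307 + 211 + 274 = 2148
Sum over 4–13: 157 + 159 + 339 + 249 + 94 + 27 + 307 + 211 + 274 + 73 = 1890
CMA at t=8 = (2148 + 1890) / (2·10) = 4038 / 20 = 201.90

201.90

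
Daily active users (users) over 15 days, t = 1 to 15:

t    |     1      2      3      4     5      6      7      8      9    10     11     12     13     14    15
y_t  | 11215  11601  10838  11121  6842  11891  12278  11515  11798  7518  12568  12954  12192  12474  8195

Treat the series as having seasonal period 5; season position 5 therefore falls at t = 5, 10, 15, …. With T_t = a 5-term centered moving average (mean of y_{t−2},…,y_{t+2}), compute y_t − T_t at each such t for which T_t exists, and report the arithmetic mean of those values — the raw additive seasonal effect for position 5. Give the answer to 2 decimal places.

Season position 5 occurs at t = 5, 10 (where T_t is defined).
t=5: T_5 = 10594.0000; y_5 − T_5 = 6842 − 10594.0000 = -3752.0000
t=10: T_10 = 11270.6000; y_10 − T_10 = 7518 − 11270.6000 = -3752.6000
Mean deviation: (-3752.0000 + -3752.6000) / 2 = -3752.30

-3752.30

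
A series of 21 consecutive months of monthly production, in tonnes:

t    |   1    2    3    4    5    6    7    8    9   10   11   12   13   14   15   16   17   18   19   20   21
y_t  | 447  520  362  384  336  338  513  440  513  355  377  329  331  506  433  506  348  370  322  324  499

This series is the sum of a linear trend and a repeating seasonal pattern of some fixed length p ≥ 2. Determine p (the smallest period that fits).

First differences y_{t+1} − y_t: 73, -158, 22, -48, 2, 175, -73, 73, -158, 22, -48, 2, 175, -73, 73, -158, …
The difference pattern repeats every 7 terms and not for any smaller step, so p = 7.

7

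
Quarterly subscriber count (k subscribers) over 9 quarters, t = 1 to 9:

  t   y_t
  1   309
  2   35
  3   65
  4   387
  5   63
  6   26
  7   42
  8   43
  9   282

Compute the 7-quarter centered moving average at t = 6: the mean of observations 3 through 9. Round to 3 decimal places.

129.714

Sum of periods 3–9: 65 + 387 + 63 + 26 + 42 + 43 + 282 = 908
Divide by 7: 908 / 7 = 129.714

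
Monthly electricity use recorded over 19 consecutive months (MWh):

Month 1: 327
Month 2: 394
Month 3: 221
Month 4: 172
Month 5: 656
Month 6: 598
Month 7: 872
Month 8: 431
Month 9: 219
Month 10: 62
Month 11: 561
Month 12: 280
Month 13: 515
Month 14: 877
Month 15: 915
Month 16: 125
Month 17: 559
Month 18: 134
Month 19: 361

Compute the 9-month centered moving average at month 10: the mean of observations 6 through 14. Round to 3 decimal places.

490.556

Sum of periods 6–14: 598 + 872 + 431 + 219 + 62 + 561 + 280 + 515 + 877 = 4415
Divide by 9: 4415 / 9 = 490.556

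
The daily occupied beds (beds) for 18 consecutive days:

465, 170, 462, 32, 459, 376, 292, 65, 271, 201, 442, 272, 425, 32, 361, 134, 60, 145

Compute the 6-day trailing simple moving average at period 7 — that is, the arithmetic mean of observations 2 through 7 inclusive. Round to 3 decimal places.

Sum of periods 2–7: 170 + 462 + 32 + 459 + 376 + 292 = 1791
Divide by 6: 1791 / 6 = 298.500

298.500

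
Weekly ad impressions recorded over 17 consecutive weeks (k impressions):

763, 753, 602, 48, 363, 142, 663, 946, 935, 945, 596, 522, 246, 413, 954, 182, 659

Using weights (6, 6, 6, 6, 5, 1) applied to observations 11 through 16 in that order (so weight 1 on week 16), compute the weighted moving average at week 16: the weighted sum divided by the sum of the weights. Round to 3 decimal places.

Weighted sum: 6·596 + 6·522 + 6·246 + 6·413 + 5·954 + 1·182 = 3576 + 3132 + 1476 + 2478 + 4770 + 182 = 15614
Weight total: 6 + 6 + 6 + 6 + 5 + 1 = 30
WMA = 15614 / 30 = 520.467

520.467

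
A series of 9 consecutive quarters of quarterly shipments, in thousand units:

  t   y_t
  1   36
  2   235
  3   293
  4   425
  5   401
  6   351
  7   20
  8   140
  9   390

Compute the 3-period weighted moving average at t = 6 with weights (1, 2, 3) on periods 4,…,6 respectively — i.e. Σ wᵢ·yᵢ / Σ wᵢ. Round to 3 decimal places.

380.000

Weighted sum: 1·425 + 2·401 + 3·351 = 425 + 802 + 1053 = 2280
Weight total: 1 + 2 + 3 = 6
WMA = 2280 / 6 = 380.000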